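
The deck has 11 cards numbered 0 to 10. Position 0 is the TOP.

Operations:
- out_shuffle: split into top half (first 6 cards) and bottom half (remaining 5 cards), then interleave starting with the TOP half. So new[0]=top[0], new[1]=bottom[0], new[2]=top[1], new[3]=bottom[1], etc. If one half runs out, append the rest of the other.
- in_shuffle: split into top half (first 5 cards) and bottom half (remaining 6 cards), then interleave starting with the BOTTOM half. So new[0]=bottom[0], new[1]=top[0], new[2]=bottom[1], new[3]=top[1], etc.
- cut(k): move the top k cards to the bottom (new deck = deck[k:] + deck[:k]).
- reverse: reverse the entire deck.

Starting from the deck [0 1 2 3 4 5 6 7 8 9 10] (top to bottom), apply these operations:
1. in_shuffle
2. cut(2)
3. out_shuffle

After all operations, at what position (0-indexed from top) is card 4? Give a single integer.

After op 1 (in_shuffle): [5 0 6 1 7 2 8 3 9 4 10]
After op 2 (cut(2)): [6 1 7 2 8 3 9 4 10 5 0]
After op 3 (out_shuffle): [6 9 1 4 7 10 2 5 8 0 3]
Card 4 is at position 3.

Answer: 3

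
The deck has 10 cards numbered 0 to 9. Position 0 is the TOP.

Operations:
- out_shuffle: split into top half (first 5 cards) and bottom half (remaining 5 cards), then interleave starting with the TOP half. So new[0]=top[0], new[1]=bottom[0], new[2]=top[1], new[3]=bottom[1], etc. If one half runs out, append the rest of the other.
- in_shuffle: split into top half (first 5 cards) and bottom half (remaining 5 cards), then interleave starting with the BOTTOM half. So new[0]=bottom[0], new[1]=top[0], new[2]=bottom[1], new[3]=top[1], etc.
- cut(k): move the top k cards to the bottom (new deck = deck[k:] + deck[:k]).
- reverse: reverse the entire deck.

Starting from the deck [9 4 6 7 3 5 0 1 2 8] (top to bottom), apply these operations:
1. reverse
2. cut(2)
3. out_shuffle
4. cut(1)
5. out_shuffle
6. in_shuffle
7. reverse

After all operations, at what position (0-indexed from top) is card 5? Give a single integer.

Answer: 7

Derivation:
After op 1 (reverse): [8 2 1 0 5 3 7 6 4 9]
After op 2 (cut(2)): [1 0 5 3 7 6 4 9 8 2]
After op 3 (out_shuffle): [1 6 0 4 5 9 3 8 7 2]
After op 4 (cut(1)): [6 0 4 5 9 3 8 7 2 1]
After op 5 (out_shuffle): [6 3 0 8 4 7 5 2 9 1]
After op 6 (in_shuffle): [7 6 5 3 2 0 9 8 1 4]
After op 7 (reverse): [4 1 8 9 0 2 3 5 6 7]
Card 5 is at position 7.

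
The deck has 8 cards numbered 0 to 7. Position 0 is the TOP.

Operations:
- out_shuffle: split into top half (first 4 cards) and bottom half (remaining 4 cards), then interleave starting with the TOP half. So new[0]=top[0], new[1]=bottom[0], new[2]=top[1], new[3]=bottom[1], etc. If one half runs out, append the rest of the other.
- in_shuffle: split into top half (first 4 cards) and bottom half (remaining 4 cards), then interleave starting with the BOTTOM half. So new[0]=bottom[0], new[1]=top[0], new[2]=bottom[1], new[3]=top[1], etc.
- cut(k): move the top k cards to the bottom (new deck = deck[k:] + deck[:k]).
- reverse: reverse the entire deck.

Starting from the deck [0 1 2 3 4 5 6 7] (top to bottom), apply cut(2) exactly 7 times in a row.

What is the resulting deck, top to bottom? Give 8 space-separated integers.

After op 1 (cut(2)): [2 3 4 5 6 7 0 1]
After op 2 (cut(2)): [4 5 6 7 0 1 2 3]
After op 3 (cut(2)): [6 7 0 1 2 3 4 5]
After op 4 (cut(2)): [0 1 2 3 4 5 6 7]
After op 5 (cut(2)): [2 3 4 5 6 7 0 1]
After op 6 (cut(2)): [4 5 6 7 0 1 2 3]
After op 7 (cut(2)): [6 7 0 1 2 3 4 5]

Answer: 6 7 0 1 2 3 4 5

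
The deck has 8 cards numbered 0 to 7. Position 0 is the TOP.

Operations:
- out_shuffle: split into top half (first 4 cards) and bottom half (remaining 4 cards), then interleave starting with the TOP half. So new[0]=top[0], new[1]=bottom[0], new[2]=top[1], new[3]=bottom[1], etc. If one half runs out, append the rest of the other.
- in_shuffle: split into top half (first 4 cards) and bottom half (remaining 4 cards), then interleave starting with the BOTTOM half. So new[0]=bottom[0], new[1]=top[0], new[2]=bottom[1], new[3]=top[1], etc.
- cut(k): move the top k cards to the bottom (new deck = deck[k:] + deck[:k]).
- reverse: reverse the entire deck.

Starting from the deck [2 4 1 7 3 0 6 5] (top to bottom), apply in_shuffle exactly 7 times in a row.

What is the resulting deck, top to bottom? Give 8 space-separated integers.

Answer: 3 2 0 4 6 1 5 7

Derivation:
After op 1 (in_shuffle): [3 2 0 4 6 1 5 7]
After op 2 (in_shuffle): [6 3 1 2 5 0 7 4]
After op 3 (in_shuffle): [5 6 0 3 7 1 4 2]
After op 4 (in_shuffle): [7 5 1 6 4 0 2 3]
After op 5 (in_shuffle): [4 7 0 5 2 1 3 6]
After op 6 (in_shuffle): [2 4 1 7 3 0 6 5]
After op 7 (in_shuffle): [3 2 0 4 6 1 5 7]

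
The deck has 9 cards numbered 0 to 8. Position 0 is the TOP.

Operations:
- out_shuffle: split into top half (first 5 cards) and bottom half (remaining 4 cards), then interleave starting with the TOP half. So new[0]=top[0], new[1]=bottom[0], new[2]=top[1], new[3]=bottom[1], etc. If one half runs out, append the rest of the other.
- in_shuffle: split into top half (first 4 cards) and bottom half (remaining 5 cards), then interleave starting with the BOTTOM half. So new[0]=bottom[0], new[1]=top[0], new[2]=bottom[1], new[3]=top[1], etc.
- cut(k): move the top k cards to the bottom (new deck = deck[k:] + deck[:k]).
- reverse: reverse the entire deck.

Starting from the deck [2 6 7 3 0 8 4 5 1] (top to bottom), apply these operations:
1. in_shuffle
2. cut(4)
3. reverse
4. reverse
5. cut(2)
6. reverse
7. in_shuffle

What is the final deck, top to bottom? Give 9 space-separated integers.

After op 1 (in_shuffle): [0 2 8 6 4 7 5 3 1]
After op 2 (cut(4)): [4 7 5 3 1 0 2 8 6]
After op 3 (reverse): [6 8 2 0 1 3 5 7 4]
After op 4 (reverse): [4 7 5 3 1 0 2 8 6]
After op 5 (cut(2)): [5 3 1 0 2 8 6 4 7]
After op 6 (reverse): [7 4 6 8 2 0 1 3 5]
After op 7 (in_shuffle): [2 7 0 4 1 6 3 8 5]

Answer: 2 7 0 4 1 6 3 8 5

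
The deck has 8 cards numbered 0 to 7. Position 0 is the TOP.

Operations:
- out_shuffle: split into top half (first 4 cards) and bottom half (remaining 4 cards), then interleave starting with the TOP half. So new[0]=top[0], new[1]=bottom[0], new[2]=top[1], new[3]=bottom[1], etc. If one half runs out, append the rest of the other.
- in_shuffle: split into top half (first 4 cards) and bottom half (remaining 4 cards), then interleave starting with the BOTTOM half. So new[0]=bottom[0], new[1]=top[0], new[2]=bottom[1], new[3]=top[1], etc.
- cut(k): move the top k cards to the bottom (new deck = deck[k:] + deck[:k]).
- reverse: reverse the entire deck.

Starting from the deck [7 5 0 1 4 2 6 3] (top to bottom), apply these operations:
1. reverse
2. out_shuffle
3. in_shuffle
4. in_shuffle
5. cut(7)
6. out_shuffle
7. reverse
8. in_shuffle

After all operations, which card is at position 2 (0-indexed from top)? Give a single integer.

Answer: 4

Derivation:
After op 1 (reverse): [3 6 2 4 1 0 5 7]
After op 2 (out_shuffle): [3 1 6 0 2 5 4 7]
After op 3 (in_shuffle): [2 3 5 1 4 6 7 0]
After op 4 (in_shuffle): [4 2 6 3 7 5 0 1]
After op 5 (cut(7)): [1 4 2 6 3 7 5 0]
After op 6 (out_shuffle): [1 3 4 7 2 5 6 0]
After op 7 (reverse): [0 6 5 2 7 4 3 1]
After op 8 (in_shuffle): [7 0 4 6 3 5 1 2]
Position 2: card 4.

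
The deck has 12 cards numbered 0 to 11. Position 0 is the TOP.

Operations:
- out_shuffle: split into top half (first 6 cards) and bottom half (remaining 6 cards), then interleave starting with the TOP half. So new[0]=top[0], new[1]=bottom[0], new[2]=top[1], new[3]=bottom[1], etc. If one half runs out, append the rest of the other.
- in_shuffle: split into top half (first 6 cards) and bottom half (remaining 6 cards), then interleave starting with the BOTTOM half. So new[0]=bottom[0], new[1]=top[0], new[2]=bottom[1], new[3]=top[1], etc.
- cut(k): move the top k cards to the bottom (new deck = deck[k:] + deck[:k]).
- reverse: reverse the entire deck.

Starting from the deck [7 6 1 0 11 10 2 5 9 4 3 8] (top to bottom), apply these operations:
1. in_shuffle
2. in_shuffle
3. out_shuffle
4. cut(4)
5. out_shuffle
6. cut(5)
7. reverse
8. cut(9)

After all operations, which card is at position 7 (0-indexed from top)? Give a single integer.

After op 1 (in_shuffle): [2 7 5 6 9 1 4 0 3 11 8 10]
After op 2 (in_shuffle): [4 2 0 7 3 5 11 6 8 9 10 1]
After op 3 (out_shuffle): [4 11 2 6 0 8 7 9 3 10 5 1]
After op 4 (cut(4)): [0 8 7 9 3 10 5 1 4 11 2 6]
After op 5 (out_shuffle): [0 5 8 1 7 4 9 11 3 2 10 6]
After op 6 (cut(5)): [4 9 11 3 2 10 6 0 5 8 1 7]
After op 7 (reverse): [7 1 8 5 0 6 10 2 3 11 9 4]
After op 8 (cut(9)): [11 9 4 7 1 8 5 0 6 10 2 3]
Position 7: card 0.

Answer: 0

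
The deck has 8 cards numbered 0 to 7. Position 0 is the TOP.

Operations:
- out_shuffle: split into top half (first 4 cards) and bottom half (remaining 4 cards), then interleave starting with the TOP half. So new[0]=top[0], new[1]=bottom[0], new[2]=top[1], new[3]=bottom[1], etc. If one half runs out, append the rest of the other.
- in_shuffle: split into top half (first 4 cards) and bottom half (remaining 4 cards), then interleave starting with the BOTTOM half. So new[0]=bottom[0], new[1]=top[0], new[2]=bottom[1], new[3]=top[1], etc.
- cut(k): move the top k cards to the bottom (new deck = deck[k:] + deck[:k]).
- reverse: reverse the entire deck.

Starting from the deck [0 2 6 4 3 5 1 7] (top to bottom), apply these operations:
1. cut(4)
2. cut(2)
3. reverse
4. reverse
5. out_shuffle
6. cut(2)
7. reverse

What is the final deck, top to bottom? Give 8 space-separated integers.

Answer: 6 1 5 2 3 0 4 7

Derivation:
After op 1 (cut(4)): [3 5 1 7 0 2 6 4]
After op 2 (cut(2)): [1 7 0 2 6 4 3 5]
After op 3 (reverse): [5 3 4 6 2 0 7 1]
After op 4 (reverse): [1 7 0 2 6 4 3 5]
After op 5 (out_shuffle): [1 6 7 4 0 3 2 5]
After op 6 (cut(2)): [7 4 0 3 2 5 1 6]
After op 7 (reverse): [6 1 5 2 3 0 4 7]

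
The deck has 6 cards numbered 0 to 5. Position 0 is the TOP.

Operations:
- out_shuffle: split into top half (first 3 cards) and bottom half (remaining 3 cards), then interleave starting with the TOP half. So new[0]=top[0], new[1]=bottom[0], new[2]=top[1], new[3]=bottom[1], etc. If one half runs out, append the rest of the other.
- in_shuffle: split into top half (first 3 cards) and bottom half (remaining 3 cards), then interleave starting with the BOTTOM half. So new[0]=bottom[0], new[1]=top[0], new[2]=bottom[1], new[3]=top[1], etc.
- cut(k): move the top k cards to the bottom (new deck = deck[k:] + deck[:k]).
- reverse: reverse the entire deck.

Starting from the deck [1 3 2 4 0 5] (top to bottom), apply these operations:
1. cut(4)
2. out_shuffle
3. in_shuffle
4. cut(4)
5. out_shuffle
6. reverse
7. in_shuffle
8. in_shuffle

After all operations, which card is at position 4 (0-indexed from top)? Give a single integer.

Answer: 1

Derivation:
After op 1 (cut(4)): [0 5 1 3 2 4]
After op 2 (out_shuffle): [0 3 5 2 1 4]
After op 3 (in_shuffle): [2 0 1 3 4 5]
After op 4 (cut(4)): [4 5 2 0 1 3]
After op 5 (out_shuffle): [4 0 5 1 2 3]
After op 6 (reverse): [3 2 1 5 0 4]
After op 7 (in_shuffle): [5 3 0 2 4 1]
After op 8 (in_shuffle): [2 5 4 3 1 0]
Position 4: card 1.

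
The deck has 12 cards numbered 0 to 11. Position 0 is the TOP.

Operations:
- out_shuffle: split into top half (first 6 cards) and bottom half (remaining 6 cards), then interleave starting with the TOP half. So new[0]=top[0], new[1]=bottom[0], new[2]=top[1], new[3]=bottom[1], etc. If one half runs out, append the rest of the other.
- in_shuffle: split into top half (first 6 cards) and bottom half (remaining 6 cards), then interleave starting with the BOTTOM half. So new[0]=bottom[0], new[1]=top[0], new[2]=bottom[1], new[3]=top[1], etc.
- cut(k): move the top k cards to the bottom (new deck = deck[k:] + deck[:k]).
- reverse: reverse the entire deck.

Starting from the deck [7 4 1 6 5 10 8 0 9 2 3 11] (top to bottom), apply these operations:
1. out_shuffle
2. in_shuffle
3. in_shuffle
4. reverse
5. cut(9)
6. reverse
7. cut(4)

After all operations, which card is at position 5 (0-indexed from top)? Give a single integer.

After op 1 (out_shuffle): [7 8 4 0 1 9 6 2 5 3 10 11]
After op 2 (in_shuffle): [6 7 2 8 5 4 3 0 10 1 11 9]
After op 3 (in_shuffle): [3 6 0 7 10 2 1 8 11 5 9 4]
After op 4 (reverse): [4 9 5 11 8 1 2 10 7 0 6 3]
After op 5 (cut(9)): [0 6 3 4 9 5 11 8 1 2 10 7]
After op 6 (reverse): [7 10 2 1 8 11 5 9 4 3 6 0]
After op 7 (cut(4)): [8 11 5 9 4 3 6 0 7 10 2 1]
Position 5: card 3.

Answer: 3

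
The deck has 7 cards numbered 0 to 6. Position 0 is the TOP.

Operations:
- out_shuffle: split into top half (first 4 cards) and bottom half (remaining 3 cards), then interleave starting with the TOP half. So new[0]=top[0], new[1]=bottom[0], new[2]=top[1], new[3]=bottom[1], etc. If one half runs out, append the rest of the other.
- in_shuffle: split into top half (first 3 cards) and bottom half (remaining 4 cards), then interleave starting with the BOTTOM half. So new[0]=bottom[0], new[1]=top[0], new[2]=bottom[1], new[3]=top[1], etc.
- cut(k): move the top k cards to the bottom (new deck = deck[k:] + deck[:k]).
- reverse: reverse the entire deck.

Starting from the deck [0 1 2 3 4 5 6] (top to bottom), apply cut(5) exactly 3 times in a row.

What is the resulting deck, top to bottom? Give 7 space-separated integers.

After op 1 (cut(5)): [5 6 0 1 2 3 4]
After op 2 (cut(5)): [3 4 5 6 0 1 2]
After op 3 (cut(5)): [1 2 3 4 5 6 0]

Answer: 1 2 3 4 5 6 0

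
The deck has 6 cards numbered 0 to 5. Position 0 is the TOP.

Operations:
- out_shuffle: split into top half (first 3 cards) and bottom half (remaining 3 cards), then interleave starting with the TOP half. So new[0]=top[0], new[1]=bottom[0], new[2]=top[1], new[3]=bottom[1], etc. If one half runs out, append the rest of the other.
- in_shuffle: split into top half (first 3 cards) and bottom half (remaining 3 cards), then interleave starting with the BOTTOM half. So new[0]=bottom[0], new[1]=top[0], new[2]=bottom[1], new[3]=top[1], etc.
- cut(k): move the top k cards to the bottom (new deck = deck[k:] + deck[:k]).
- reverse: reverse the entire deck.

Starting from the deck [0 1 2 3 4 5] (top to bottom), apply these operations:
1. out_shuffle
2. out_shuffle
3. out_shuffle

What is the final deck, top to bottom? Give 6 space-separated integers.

After op 1 (out_shuffle): [0 3 1 4 2 5]
After op 2 (out_shuffle): [0 4 3 2 1 5]
After op 3 (out_shuffle): [0 2 4 1 3 5]

Answer: 0 2 4 1 3 5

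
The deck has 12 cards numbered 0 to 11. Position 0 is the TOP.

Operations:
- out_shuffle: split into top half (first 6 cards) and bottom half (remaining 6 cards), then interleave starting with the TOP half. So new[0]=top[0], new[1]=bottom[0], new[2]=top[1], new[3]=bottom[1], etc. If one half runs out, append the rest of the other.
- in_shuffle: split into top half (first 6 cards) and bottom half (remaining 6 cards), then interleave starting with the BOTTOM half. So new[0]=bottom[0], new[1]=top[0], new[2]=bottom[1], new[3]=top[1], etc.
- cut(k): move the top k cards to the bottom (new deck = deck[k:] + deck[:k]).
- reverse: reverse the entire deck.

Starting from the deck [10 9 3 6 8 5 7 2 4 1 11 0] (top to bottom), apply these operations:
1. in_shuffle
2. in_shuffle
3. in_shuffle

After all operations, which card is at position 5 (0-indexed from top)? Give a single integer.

After op 1 (in_shuffle): [7 10 2 9 4 3 1 6 11 8 0 5]
After op 2 (in_shuffle): [1 7 6 10 11 2 8 9 0 4 5 3]
After op 3 (in_shuffle): [8 1 9 7 0 6 4 10 5 11 3 2]
Position 5: card 6.

Answer: 6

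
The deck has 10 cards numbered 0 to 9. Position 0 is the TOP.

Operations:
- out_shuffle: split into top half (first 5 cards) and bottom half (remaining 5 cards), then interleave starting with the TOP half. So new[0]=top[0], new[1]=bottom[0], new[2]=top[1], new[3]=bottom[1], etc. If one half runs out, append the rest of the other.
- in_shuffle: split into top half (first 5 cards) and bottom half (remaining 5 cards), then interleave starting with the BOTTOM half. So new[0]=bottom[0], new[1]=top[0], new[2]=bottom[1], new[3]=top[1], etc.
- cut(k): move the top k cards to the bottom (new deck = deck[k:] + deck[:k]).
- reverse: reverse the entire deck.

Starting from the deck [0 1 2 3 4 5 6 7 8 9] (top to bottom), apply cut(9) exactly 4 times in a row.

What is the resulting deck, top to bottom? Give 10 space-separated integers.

Answer: 6 7 8 9 0 1 2 3 4 5

Derivation:
After op 1 (cut(9)): [9 0 1 2 3 4 5 6 7 8]
After op 2 (cut(9)): [8 9 0 1 2 3 4 5 6 7]
After op 3 (cut(9)): [7 8 9 0 1 2 3 4 5 6]
After op 4 (cut(9)): [6 7 8 9 0 1 2 3 4 5]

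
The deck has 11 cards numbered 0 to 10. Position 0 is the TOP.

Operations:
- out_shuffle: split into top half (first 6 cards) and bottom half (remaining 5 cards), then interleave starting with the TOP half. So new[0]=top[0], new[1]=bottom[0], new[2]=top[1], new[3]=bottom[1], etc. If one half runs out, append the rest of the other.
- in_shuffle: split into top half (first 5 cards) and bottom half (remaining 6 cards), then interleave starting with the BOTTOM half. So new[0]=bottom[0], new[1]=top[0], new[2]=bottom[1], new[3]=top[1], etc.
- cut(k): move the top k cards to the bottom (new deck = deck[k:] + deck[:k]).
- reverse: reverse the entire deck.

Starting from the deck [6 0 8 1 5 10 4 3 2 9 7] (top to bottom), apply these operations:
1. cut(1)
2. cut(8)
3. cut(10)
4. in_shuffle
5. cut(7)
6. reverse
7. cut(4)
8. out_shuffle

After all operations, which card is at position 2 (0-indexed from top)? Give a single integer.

Answer: 2

Derivation:
After op 1 (cut(1)): [0 8 1 5 10 4 3 2 9 7 6]
After op 2 (cut(8)): [9 7 6 0 8 1 5 10 4 3 2]
After op 3 (cut(10)): [2 9 7 6 0 8 1 5 10 4 3]
After op 4 (in_shuffle): [8 2 1 9 5 7 10 6 4 0 3]
After op 5 (cut(7)): [6 4 0 3 8 2 1 9 5 7 10]
After op 6 (reverse): [10 7 5 9 1 2 8 3 0 4 6]
After op 7 (cut(4)): [1 2 8 3 0 4 6 10 7 5 9]
After op 8 (out_shuffle): [1 6 2 10 8 7 3 5 0 9 4]
Position 2: card 2.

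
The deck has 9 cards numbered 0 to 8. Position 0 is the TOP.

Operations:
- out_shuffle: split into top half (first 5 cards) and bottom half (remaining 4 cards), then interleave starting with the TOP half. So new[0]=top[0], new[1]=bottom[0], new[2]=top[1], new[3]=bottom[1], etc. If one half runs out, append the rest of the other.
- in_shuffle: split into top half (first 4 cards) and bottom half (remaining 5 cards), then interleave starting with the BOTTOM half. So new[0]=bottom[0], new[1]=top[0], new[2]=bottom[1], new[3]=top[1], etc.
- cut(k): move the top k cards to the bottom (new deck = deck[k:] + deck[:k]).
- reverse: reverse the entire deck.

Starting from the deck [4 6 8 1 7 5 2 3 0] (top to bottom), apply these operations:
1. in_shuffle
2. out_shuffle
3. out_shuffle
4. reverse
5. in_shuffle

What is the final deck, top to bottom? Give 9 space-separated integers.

Answer: 4 5 6 2 8 3 1 0 7

Derivation:
After op 1 (in_shuffle): [7 4 5 6 2 8 3 1 0]
After op 2 (out_shuffle): [7 8 4 3 5 1 6 0 2]
After op 3 (out_shuffle): [7 1 8 6 4 0 3 2 5]
After op 4 (reverse): [5 2 3 0 4 6 8 1 7]
After op 5 (in_shuffle): [4 5 6 2 8 3 1 0 7]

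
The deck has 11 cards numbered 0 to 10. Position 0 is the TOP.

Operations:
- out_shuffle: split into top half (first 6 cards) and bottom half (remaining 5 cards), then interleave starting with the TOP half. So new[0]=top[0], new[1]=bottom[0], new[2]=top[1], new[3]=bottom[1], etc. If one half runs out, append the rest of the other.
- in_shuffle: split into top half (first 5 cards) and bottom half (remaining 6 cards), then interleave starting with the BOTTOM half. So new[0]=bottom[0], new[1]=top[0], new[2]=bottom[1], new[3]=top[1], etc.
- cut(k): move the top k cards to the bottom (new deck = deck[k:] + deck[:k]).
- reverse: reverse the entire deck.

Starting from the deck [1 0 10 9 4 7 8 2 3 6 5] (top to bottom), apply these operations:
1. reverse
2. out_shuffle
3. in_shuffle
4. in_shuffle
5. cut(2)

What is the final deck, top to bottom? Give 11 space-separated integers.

Answer: 8 5 9 2 1 4 3 0 7 6 10

Derivation:
After op 1 (reverse): [5 6 3 2 8 7 4 9 10 0 1]
After op 2 (out_shuffle): [5 4 6 9 3 10 2 0 8 1 7]
After op 3 (in_shuffle): [10 5 2 4 0 6 8 9 1 3 7]
After op 4 (in_shuffle): [6 10 8 5 9 2 1 4 3 0 7]
After op 5 (cut(2)): [8 5 9 2 1 4 3 0 7 6 10]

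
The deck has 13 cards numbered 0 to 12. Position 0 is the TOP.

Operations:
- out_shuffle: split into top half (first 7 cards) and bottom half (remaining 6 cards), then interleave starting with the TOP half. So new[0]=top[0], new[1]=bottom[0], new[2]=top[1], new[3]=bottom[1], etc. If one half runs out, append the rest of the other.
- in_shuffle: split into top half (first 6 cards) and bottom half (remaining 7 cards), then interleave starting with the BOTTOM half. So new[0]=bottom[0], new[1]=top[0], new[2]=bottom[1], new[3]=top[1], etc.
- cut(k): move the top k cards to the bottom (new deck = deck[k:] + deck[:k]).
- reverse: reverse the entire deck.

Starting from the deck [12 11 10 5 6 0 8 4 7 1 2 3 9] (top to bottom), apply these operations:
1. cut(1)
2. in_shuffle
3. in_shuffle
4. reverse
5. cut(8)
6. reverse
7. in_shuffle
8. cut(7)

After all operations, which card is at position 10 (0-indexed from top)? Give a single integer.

After op 1 (cut(1)): [11 10 5 6 0 8 4 7 1 2 3 9 12]
After op 2 (in_shuffle): [4 11 7 10 1 5 2 6 3 0 9 8 12]
After op 3 (in_shuffle): [2 4 6 11 3 7 0 10 9 1 8 5 12]
After op 4 (reverse): [12 5 8 1 9 10 0 7 3 11 6 4 2]
After op 5 (cut(8)): [3 11 6 4 2 12 5 8 1 9 10 0 7]
After op 6 (reverse): [7 0 10 9 1 8 5 12 2 4 6 11 3]
After op 7 (in_shuffle): [5 7 12 0 2 10 4 9 6 1 11 8 3]
After op 8 (cut(7)): [9 6 1 11 8 3 5 7 12 0 2 10 4]
Position 10: card 2.

Answer: 2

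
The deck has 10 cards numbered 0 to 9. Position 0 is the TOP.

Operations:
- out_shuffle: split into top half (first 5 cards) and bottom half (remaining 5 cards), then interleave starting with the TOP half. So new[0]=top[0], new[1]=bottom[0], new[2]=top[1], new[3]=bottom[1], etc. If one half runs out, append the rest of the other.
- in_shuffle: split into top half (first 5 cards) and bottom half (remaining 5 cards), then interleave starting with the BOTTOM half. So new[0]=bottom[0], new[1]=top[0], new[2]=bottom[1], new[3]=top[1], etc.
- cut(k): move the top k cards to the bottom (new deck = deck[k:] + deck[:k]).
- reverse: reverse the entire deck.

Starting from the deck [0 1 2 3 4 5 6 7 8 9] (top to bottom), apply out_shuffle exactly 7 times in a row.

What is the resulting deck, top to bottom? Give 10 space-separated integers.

After op 1 (out_shuffle): [0 5 1 6 2 7 3 8 4 9]
After op 2 (out_shuffle): [0 7 5 3 1 8 6 4 2 9]
After op 3 (out_shuffle): [0 8 7 6 5 4 3 2 1 9]
After op 4 (out_shuffle): [0 4 8 3 7 2 6 1 5 9]
After op 5 (out_shuffle): [0 2 4 6 8 1 3 5 7 9]
After op 6 (out_shuffle): [0 1 2 3 4 5 6 7 8 9]
After op 7 (out_shuffle): [0 5 1 6 2 7 3 8 4 9]

Answer: 0 5 1 6 2 7 3 8 4 9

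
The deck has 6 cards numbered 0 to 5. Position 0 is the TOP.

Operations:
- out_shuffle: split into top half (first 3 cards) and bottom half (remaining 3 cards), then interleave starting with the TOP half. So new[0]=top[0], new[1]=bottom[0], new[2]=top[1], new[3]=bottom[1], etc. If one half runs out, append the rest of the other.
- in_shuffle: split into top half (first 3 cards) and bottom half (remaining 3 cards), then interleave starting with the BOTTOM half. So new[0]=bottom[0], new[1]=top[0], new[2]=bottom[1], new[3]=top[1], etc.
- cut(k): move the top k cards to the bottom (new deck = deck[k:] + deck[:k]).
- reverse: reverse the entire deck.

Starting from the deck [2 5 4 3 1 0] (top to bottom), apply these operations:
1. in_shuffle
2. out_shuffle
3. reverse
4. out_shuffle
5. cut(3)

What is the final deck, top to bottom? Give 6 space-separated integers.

After op 1 (in_shuffle): [3 2 1 5 0 4]
After op 2 (out_shuffle): [3 5 2 0 1 4]
After op 3 (reverse): [4 1 0 2 5 3]
After op 4 (out_shuffle): [4 2 1 5 0 3]
After op 5 (cut(3)): [5 0 3 4 2 1]

Answer: 5 0 3 4 2 1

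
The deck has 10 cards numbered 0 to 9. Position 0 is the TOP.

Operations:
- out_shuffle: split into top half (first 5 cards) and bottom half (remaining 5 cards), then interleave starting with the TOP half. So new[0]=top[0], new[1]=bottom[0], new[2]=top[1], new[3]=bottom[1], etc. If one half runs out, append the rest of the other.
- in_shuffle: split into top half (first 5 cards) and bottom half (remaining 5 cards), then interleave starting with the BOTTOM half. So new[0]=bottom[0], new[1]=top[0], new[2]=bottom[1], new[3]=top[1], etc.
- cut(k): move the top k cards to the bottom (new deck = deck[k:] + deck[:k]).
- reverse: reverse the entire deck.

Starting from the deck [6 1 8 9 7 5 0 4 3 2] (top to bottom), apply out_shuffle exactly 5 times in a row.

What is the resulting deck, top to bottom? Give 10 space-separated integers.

Answer: 6 8 7 0 3 1 9 5 4 2

Derivation:
After op 1 (out_shuffle): [6 5 1 0 8 4 9 3 7 2]
After op 2 (out_shuffle): [6 4 5 9 1 3 0 7 8 2]
After op 3 (out_shuffle): [6 3 4 0 5 7 9 8 1 2]
After op 4 (out_shuffle): [6 7 3 9 4 8 0 1 5 2]
After op 5 (out_shuffle): [6 8 7 0 3 1 9 5 4 2]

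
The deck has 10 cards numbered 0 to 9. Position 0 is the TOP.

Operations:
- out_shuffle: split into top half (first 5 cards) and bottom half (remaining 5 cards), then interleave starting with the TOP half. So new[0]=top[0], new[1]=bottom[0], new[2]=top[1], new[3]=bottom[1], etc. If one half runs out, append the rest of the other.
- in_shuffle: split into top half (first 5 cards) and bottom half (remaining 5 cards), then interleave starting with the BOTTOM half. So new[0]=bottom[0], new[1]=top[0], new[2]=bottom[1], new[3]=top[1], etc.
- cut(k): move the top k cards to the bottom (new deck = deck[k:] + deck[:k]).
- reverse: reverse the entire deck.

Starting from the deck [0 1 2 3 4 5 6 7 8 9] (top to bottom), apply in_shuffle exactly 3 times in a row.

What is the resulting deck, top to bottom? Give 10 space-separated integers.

Answer: 6 2 9 5 1 8 4 0 7 3

Derivation:
After op 1 (in_shuffle): [5 0 6 1 7 2 8 3 9 4]
After op 2 (in_shuffle): [2 5 8 0 3 6 9 1 4 7]
After op 3 (in_shuffle): [6 2 9 5 1 8 4 0 7 3]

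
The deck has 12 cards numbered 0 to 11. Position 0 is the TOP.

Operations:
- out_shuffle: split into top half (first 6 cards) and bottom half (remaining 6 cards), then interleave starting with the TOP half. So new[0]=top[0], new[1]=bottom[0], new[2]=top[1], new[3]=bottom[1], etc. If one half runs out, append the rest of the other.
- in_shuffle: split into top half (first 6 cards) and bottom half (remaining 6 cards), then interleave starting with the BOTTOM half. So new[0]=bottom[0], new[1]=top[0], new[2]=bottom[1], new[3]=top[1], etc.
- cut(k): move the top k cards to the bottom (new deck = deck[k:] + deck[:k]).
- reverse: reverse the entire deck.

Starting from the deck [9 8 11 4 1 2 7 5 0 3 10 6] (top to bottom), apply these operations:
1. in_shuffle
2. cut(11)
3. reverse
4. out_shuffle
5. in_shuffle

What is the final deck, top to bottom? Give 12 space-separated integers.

Answer: 4 6 9 0 3 1 7 8 11 10 2 5

Derivation:
After op 1 (in_shuffle): [7 9 5 8 0 11 3 4 10 1 6 2]
After op 2 (cut(11)): [2 7 9 5 8 0 11 3 4 10 1 6]
After op 3 (reverse): [6 1 10 4 3 11 0 8 5 9 7 2]
After op 4 (out_shuffle): [6 0 1 8 10 5 4 9 3 7 11 2]
After op 5 (in_shuffle): [4 6 9 0 3 1 7 8 11 10 2 5]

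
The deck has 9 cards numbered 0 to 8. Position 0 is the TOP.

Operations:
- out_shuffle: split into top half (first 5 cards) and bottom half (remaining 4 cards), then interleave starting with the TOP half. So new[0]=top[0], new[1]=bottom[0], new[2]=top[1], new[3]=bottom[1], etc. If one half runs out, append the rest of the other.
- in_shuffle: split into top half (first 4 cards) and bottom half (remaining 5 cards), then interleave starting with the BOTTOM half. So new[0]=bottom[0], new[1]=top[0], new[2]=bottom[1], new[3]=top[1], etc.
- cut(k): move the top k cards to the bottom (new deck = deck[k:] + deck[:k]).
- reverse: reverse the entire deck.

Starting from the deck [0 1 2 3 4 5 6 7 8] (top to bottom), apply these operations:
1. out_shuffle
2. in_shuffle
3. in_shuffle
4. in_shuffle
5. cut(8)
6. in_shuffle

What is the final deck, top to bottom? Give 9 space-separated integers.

After op 1 (out_shuffle): [0 5 1 6 2 7 3 8 4]
After op 2 (in_shuffle): [2 0 7 5 3 1 8 6 4]
After op 3 (in_shuffle): [3 2 1 0 8 7 6 5 4]
After op 4 (in_shuffle): [8 3 7 2 6 1 5 0 4]
After op 5 (cut(8)): [4 8 3 7 2 6 1 5 0]
After op 6 (in_shuffle): [2 4 6 8 1 3 5 7 0]

Answer: 2 4 6 8 1 3 5 7 0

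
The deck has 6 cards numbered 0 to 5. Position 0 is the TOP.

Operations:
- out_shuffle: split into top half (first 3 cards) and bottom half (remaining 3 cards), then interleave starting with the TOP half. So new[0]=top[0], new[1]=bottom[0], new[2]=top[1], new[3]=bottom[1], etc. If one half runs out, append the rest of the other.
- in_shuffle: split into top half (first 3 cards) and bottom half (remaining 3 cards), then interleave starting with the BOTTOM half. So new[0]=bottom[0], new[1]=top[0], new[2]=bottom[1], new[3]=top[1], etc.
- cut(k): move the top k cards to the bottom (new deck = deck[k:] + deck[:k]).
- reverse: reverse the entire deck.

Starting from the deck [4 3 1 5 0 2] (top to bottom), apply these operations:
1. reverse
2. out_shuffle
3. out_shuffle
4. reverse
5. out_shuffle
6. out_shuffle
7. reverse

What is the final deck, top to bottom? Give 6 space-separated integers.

After op 1 (reverse): [2 0 5 1 3 4]
After op 2 (out_shuffle): [2 1 0 3 5 4]
After op 3 (out_shuffle): [2 3 1 5 0 4]
After op 4 (reverse): [4 0 5 1 3 2]
After op 5 (out_shuffle): [4 1 0 3 5 2]
After op 6 (out_shuffle): [4 3 1 5 0 2]
After op 7 (reverse): [2 0 5 1 3 4]

Answer: 2 0 5 1 3 4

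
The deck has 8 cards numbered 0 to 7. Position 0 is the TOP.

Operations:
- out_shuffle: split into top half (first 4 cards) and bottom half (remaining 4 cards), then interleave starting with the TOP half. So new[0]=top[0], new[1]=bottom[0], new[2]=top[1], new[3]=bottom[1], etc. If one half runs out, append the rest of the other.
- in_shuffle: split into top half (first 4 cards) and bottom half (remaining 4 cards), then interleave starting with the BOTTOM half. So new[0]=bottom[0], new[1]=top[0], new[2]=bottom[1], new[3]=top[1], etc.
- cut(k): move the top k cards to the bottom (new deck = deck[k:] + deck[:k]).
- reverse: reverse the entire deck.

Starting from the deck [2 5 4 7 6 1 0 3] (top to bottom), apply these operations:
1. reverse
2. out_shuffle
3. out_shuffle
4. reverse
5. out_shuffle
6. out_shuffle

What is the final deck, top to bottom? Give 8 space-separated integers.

Answer: 2 6 5 1 4 0 7 3

Derivation:
After op 1 (reverse): [3 0 1 6 7 4 5 2]
After op 2 (out_shuffle): [3 7 0 4 1 5 6 2]
After op 3 (out_shuffle): [3 1 7 5 0 6 4 2]
After op 4 (reverse): [2 4 6 0 5 7 1 3]
After op 5 (out_shuffle): [2 5 4 7 6 1 0 3]
After op 6 (out_shuffle): [2 6 5 1 4 0 7 3]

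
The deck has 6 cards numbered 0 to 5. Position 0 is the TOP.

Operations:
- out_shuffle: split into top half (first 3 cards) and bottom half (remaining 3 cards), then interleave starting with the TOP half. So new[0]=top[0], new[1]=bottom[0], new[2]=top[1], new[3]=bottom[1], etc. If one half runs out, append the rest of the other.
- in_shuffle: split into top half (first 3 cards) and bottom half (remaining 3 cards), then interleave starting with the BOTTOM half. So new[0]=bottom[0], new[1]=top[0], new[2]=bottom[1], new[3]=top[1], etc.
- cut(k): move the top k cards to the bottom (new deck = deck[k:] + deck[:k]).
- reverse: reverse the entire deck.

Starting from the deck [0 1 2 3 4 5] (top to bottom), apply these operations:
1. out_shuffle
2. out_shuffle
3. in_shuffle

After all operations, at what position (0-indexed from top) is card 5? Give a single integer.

After op 1 (out_shuffle): [0 3 1 4 2 5]
After op 2 (out_shuffle): [0 4 3 2 1 5]
After op 3 (in_shuffle): [2 0 1 4 5 3]
Card 5 is at position 4.

Answer: 4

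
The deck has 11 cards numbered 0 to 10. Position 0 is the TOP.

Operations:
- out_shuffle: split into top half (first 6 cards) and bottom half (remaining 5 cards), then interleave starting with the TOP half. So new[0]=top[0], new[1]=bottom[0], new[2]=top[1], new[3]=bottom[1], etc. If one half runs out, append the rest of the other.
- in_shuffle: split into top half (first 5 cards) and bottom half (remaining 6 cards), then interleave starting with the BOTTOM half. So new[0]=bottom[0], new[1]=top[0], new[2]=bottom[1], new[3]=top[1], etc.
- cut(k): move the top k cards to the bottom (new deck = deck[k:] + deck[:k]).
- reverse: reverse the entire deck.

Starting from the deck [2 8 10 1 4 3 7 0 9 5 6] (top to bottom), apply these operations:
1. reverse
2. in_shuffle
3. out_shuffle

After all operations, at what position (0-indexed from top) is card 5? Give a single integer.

After op 1 (reverse): [6 5 9 0 7 3 4 1 10 8 2]
After op 2 (in_shuffle): [3 6 4 5 1 9 10 0 8 7 2]
After op 3 (out_shuffle): [3 10 6 0 4 8 5 7 1 2 9]
Card 5 is at position 6.

Answer: 6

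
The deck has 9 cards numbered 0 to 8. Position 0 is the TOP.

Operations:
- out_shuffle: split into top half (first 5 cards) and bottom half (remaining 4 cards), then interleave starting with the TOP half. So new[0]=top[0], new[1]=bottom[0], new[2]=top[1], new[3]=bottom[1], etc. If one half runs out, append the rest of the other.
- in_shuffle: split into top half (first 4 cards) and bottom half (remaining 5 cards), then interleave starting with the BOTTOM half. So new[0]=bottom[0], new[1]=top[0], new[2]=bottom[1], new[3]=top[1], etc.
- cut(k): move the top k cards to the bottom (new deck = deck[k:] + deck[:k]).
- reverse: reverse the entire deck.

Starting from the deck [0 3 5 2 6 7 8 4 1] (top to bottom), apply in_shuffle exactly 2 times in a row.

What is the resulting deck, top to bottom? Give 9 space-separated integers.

After op 1 (in_shuffle): [6 0 7 3 8 5 4 2 1]
After op 2 (in_shuffle): [8 6 5 0 4 7 2 3 1]

Answer: 8 6 5 0 4 7 2 3 1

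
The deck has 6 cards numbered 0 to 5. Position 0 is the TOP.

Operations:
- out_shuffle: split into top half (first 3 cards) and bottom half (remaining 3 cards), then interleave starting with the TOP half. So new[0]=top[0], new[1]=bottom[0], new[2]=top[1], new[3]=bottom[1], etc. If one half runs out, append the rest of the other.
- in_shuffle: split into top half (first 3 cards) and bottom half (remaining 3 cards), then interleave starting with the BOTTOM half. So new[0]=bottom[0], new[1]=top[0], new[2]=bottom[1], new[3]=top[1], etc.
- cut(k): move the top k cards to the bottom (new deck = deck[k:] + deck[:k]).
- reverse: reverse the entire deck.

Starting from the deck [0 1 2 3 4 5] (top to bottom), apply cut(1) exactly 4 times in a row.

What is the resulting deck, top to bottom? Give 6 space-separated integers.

Answer: 4 5 0 1 2 3

Derivation:
After op 1 (cut(1)): [1 2 3 4 5 0]
After op 2 (cut(1)): [2 3 4 5 0 1]
After op 3 (cut(1)): [3 4 5 0 1 2]
After op 4 (cut(1)): [4 5 0 1 2 3]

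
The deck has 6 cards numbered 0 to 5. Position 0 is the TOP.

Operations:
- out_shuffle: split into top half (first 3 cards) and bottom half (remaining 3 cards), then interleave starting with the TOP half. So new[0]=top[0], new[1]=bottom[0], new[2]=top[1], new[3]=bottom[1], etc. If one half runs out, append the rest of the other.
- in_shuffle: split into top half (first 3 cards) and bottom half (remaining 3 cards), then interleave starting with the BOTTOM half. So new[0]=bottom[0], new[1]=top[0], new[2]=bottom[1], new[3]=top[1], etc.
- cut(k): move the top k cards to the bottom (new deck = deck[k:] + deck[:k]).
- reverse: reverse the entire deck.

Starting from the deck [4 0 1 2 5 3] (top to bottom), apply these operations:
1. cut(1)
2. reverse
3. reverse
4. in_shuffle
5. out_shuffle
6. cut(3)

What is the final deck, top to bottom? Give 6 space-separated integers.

After op 1 (cut(1)): [0 1 2 5 3 4]
After op 2 (reverse): [4 3 5 2 1 0]
After op 3 (reverse): [0 1 2 5 3 4]
After op 4 (in_shuffle): [5 0 3 1 4 2]
After op 5 (out_shuffle): [5 1 0 4 3 2]
After op 6 (cut(3)): [4 3 2 5 1 0]

Answer: 4 3 2 5 1 0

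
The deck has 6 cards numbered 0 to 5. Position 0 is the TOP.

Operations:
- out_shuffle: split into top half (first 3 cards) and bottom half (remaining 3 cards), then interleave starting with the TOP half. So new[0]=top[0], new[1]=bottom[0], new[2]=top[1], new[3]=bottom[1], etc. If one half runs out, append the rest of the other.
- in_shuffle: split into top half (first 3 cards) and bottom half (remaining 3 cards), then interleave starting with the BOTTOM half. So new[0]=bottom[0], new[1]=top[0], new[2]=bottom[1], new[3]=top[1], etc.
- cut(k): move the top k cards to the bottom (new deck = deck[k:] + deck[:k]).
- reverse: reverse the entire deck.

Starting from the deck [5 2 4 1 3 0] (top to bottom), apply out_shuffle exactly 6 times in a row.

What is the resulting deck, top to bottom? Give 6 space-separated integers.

Answer: 5 3 1 4 2 0

Derivation:
After op 1 (out_shuffle): [5 1 2 3 4 0]
After op 2 (out_shuffle): [5 3 1 4 2 0]
After op 3 (out_shuffle): [5 4 3 2 1 0]
After op 4 (out_shuffle): [5 2 4 1 3 0]
After op 5 (out_shuffle): [5 1 2 3 4 0]
After op 6 (out_shuffle): [5 3 1 4 2 0]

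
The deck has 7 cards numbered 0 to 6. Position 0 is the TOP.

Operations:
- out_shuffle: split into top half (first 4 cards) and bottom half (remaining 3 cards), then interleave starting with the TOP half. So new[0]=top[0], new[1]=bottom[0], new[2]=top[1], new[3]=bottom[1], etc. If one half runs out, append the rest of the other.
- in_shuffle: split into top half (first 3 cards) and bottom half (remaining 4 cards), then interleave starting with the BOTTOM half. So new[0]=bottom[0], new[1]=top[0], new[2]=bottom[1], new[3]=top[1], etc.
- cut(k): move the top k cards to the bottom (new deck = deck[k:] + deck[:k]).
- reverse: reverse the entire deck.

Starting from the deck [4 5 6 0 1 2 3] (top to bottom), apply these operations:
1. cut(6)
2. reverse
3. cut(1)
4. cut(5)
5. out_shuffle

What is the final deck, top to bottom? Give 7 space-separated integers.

Answer: 3 6 2 5 1 4 0

Derivation:
After op 1 (cut(6)): [3 4 5 6 0 1 2]
After op 2 (reverse): [2 1 0 6 5 4 3]
After op 3 (cut(1)): [1 0 6 5 4 3 2]
After op 4 (cut(5)): [3 2 1 0 6 5 4]
After op 5 (out_shuffle): [3 6 2 5 1 4 0]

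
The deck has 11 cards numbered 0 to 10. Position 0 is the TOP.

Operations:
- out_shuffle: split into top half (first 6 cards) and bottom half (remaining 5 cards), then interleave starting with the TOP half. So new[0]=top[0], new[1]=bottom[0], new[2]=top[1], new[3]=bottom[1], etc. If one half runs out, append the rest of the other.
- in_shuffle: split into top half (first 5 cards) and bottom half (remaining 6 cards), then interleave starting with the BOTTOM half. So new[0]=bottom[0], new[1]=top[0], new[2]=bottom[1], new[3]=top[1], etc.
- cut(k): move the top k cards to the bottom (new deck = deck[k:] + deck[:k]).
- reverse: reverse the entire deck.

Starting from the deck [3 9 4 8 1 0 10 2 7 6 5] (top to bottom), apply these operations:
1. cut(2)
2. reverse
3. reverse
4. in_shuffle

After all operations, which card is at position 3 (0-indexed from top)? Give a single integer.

After op 1 (cut(2)): [4 8 1 0 10 2 7 6 5 3 9]
After op 2 (reverse): [9 3 5 6 7 2 10 0 1 8 4]
After op 3 (reverse): [4 8 1 0 10 2 7 6 5 3 9]
After op 4 (in_shuffle): [2 4 7 8 6 1 5 0 3 10 9]
Position 3: card 8.

Answer: 8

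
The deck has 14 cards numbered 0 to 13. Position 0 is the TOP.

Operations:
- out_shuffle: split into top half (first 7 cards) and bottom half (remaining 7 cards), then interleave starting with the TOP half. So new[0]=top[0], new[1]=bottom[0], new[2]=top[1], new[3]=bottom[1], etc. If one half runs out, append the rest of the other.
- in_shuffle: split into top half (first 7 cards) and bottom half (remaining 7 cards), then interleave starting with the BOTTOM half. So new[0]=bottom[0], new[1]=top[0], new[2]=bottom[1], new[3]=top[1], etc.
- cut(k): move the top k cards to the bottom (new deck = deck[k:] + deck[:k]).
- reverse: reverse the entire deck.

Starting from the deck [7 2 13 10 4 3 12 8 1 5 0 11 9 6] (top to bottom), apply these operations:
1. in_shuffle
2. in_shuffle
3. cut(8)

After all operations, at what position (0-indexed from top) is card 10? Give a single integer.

Answer: 6

Derivation:
After op 1 (in_shuffle): [8 7 1 2 5 13 0 10 11 4 9 3 6 12]
After op 2 (in_shuffle): [10 8 11 7 4 1 9 2 3 5 6 13 12 0]
After op 3 (cut(8)): [3 5 6 13 12 0 10 8 11 7 4 1 9 2]
Card 10 is at position 6.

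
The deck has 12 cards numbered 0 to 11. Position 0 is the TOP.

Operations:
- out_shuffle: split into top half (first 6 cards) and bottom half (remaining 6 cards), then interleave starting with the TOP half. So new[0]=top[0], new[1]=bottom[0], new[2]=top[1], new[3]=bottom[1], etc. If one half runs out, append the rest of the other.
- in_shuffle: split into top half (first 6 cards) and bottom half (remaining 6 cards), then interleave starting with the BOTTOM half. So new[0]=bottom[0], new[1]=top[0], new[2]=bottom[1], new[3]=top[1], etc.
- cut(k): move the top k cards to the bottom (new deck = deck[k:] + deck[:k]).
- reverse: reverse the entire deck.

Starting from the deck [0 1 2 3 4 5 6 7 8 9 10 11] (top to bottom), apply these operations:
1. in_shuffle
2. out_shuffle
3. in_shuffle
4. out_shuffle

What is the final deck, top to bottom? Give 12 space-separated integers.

Answer: 1 11 6 3 4 2 9 7 8 5 0 10

Derivation:
After op 1 (in_shuffle): [6 0 7 1 8 2 9 3 10 4 11 5]
After op 2 (out_shuffle): [6 9 0 3 7 10 1 4 8 11 2 5]
After op 3 (in_shuffle): [1 6 4 9 8 0 11 3 2 7 5 10]
After op 4 (out_shuffle): [1 11 6 3 4 2 9 7 8 5 0 10]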